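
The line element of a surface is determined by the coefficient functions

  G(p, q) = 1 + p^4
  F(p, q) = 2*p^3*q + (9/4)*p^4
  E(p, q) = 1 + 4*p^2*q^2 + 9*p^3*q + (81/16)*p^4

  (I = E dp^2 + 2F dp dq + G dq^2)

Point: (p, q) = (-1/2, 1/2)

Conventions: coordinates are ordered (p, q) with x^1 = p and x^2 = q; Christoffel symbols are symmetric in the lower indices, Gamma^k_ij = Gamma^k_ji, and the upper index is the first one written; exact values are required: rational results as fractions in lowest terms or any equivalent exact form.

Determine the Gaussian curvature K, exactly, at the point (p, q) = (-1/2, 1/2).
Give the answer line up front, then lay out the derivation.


Answer: K = -65536/74529

E = 257/256, F = 1/64, G = 17/16, EG - F^2 = 273/256 at the point
E_p = -5/32, E_q = -1/8, F_p = -3/8, F_q = -1/4, G_p = -1/2, G_q = 0
E_qq = 2, F_pq = 3/2, G_pp = 3
Brioschi: K = (det M1 - det M2) / (EG - F^2)^2 with the standard first/second-derivative matrices M1, M2.
M1 = [[-E_qq/2 + F_pq - G_pp/2, E_p/2, F_p - E_q/2], [F_q - G_p/2, E, F], [G_q/2, F, G]] = [[-1, -5/64, -5/16], [0, 257/256, 1/64], [0, 1/64, 17/16]]; det M1 = -273/256
M2 = [[0, E_q/2, G_p/2], [E_q/2, E, F], [G_p/2, F, G]] = [[0, -1/16, -1/4], [-1/16, 257/256, 1/64], [-1/4, 1/64, 17/16]]; det M2 = -17/256
det M1 - det M2 = -1; K = -1 / (273/256)^2 = -65536/74529


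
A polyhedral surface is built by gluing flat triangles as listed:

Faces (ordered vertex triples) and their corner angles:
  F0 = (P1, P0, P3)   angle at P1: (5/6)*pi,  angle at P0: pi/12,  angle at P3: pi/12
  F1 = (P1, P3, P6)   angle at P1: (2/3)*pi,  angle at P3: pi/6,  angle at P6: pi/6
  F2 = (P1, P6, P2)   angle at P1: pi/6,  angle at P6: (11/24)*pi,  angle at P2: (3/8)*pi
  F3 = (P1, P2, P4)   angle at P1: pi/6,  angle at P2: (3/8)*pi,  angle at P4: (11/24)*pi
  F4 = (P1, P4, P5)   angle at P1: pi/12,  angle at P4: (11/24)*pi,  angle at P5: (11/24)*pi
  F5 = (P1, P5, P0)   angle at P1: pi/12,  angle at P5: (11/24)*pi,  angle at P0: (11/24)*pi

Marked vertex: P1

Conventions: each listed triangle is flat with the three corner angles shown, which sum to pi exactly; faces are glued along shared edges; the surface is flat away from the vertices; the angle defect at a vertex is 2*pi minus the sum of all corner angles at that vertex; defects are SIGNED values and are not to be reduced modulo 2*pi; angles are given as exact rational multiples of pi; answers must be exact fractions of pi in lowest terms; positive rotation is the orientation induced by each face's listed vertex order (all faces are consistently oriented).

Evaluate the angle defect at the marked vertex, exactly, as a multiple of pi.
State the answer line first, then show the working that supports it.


Answer: defect(P1) = 0

Sum of corner angles at P1: 2*pi
defect = 2*pi - 2*pi


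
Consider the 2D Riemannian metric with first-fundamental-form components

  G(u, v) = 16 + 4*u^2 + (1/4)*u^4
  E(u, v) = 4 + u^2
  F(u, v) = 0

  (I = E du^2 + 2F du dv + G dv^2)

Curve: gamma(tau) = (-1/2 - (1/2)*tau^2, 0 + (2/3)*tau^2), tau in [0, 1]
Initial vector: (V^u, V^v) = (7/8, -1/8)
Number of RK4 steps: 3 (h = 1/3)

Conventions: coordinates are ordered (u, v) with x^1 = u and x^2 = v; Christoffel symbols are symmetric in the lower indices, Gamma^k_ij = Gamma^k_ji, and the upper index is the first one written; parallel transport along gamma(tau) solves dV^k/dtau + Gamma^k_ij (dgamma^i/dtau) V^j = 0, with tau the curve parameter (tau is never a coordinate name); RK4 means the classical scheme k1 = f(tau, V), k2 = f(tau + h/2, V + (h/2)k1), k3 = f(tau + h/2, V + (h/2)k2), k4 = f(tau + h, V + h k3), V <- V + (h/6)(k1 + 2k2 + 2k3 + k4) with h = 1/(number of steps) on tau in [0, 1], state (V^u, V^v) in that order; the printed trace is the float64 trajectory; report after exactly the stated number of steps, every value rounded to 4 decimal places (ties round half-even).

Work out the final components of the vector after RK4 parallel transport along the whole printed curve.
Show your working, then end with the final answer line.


gamma'(tau) = (-tau, (4/3)*tau); f(tau, V)^k = -Gamma^k_ij(gamma(tau)) gamma'^i(tau) V^j; h = 1/3; intermediate values shown to 6 dp
curve data and Christoffel symbols at the stage parameters:
  tau = 0.000000: gamma = (-0.500000, 0.000000), gamma' = (0.000000, 0.000000); Gamma_uuu = -0.117647, Gamma_uuv = 0.000000, Gamma_uvv = 0.485294, Gamma_vuu = 0.000000, Gamma_vuv = -0.121212, Gamma_vvv = 0.000000
  tau = 0.166667: gamma = (-0.513889, 0.018519), gamma' = (-0.166667, 0.222222); Gamma_uuu = -0.120516, Gamma_uuv = 0.000000, Gamma_uvv = 0.497976, Gamma_vuu = 0.000000, Gamma_vuv = -0.124367, Gamma_vvv = 0.000000
  tau = 0.333333: gamma = (-0.555556, 0.074074), gamma' = (-0.333333, 0.444444); Gamma_uuu = -0.128940, Gamma_uuv = 0.000000, Gamma_uvv = 0.535657, Gamma_vuu = 0.000000, Gamma_vuv = -0.133730, Gamma_vvv = 0.000000
  tau = 0.500000: gamma = (-0.625000, 0.166667), gamma' = (-0.500000, 0.666667); Gamma_uuu = -0.142349, Gamma_uuv = 0.000000, Gamma_uvv = 0.597198, Gamma_vuu = 0.000000, Gamma_vuv = -0.148976, Gamma_vvv = 0.000000
  tau = 0.666667: gamma = (-0.722222, 0.296296), gamma' = (-0.666667, 0.888889); Gamma_uuu = -0.159727, Gamma_uuv = 0.000000, Gamma_uvv = 0.680565, Gamma_vuu = 0.000000, Gamma_vuv = -0.169504, Gamma_vvv = 0.000000
  tau = 0.833333: gamma = (-0.847222, 0.462963), gamma' = (-0.833333, 1.111111); Gamma_uuu = -0.179580, Gamma_uuv = 0.000000, Gamma_uvv = 0.782772, Gamma_vuu = 0.000000, Gamma_vuv = -0.194366, Gamma_vvv = 0.000000
  tau = 1.000000: gamma = (-1.000000, 0.666667), gamma' = (-1.000000, 1.333333); Gamma_uuu = -0.200000, Gamma_uuv = 0.000000, Gamma_uvv = 0.900000, Gamma_vuu = 0.000000, Gamma_vuv = -0.222222, Gamma_vvv = 0.000000
step 0: V^u = 0.8750, V^v = -0.1250
step 1: k1 = (0.000000, 0.000000), k2 = (-0.003743, 0.026773), k3 = (-0.004224, 0.026664), k4 = (-0.009904, 0.057098); V <- V + (h/6)(k1 + 2k2 + 2k3 + k4): V^u = 0.8736, V^v = -0.1159
step 2: k1 = (-0.009956, 0.057087), k2 = (-0.019706, 0.094519), k3 = (-0.022074, 0.093893), k4 = (-0.041064, 0.140071); V <- V + (h/6)(k1 + 2k2 + 2k3 + k4): V^u = 0.8661, V^v = -0.0840
step 3: k1 = (-0.041408, 0.139986), k2 = (-0.075809, 0.195379), k3 = (-0.082980, 0.192646), k4 = (-0.143941, 0.252820); V <- V + (h/6)(k1 + 2k2 + 2k3 + k4): V^u = 0.8381, V^v = -0.0191

Answer: V^u = 0.8381, V^v = -0.0191


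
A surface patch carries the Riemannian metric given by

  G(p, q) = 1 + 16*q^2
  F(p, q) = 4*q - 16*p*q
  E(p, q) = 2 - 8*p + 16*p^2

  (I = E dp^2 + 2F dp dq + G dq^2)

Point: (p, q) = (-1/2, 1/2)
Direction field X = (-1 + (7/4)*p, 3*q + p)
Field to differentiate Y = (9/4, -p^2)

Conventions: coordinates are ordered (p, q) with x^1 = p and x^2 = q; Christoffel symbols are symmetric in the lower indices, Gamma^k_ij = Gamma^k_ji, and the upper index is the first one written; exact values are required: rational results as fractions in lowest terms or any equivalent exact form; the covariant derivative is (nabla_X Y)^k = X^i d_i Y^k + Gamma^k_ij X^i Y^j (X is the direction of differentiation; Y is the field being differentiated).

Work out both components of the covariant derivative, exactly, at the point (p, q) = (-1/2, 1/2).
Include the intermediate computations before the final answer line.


E = 10, F = 6, G = 5 at the point
E_p = -24, E_q = 0, F_p = -8, F_q = 12, G_p = 0, G_q = 16
EG - F^2 = 14;  g^inv = (1/14) * [[5, -6], [-6, 10]]
first-kind symbols [ij,l] = (1/2)(d_i g_jl + d_j g_il - d_l g_ij): [pp,p] = E_p/2 = -12, [pp,q] = F_p - E_q/2 = -8, [pq,p] = E_q/2 = 0, [pq,q] = G_p/2 = 0, [qq,p] = F_q - G_p/2 = 12, [qq,q] = G_q/2 = 8
Gamma^p_ij = (G*[ij,p] - F*[ij,q])/(EG - F^2), Gamma^q_ij = (E*[ij,q] - F*[ij,p])/(EG - F^2)
Gamma_ppp = -6/7, Gamma_ppq = 0, Gamma_pqq = 6/7, Gamma_qpp = -4/7, Gamma_qpq = 0, Gamma_qqq = 4/7
X = (-15/8, 1), Y = (9/4, -1/4) at the point

Answer: (nabla_X Y)^p = 381/112, (nabla_X Y)^q = 11/28


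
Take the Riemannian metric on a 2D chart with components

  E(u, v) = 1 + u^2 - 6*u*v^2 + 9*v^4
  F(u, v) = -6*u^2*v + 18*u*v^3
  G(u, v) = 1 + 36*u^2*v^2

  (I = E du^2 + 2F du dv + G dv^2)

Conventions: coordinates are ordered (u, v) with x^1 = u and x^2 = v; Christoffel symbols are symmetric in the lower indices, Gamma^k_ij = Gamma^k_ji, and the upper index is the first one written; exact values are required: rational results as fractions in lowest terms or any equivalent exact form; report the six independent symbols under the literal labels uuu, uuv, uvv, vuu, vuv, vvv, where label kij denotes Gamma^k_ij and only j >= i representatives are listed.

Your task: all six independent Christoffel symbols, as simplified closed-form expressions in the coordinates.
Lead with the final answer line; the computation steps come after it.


Answer: Gamma_uuu = (u - 3*v^2)/(36*u^2*v^2 + u^2 - 6*u*v^2 + 9*v^4 + 1), Gamma_uuv = (-6*u*v + 18*v^3)/(36*u^2*v^2 + u^2 - 6*u*v^2 + 9*v^4 + 1), Gamma_uvv = (-6*u^2 + 18*u*v^2)/(36*u^2*v^2 + u^2 - 6*u*v^2 + 9*v^4 + 1), Gamma_vuu = -6*u*v/(36*u^2*v^2 + u^2 - 6*u*v^2 + 9*v^4 + 1), Gamma_vuv = 36*u*v^2/(36*u^2*v^2 + u^2 - 6*u*v^2 + 9*v^4 + 1), Gamma_vvv = 36*u^2*v/(36*u^2*v^2 + u^2 - 6*u*v^2 + 9*v^4 + 1)

E = 1 + u^2 - 6*u*v^2 + 9*v^4; F = -6*u^2*v + 18*u*v^3; G = 1 + 36*u^2*v^2
Gamma^k_ij = (1/2) g^{kl} (d_i g_jl + d_j g_il - d_l g_ij), with g^inv = (1/(EG-F^2)) [[G, -F], [-F, E]]
first partials: E_u = 2*u - 6*v^2, E_v = -12*u*v + 36*v^3, F_u = -12*u*v + 18*v^3, F_v = -6*u^2 + 54*u*v^2, G_u = 72*u*v^2, G_v = 72*u^2*v
D = EG - F^2 = 1 + u^2 - 6*u*v^2 + 9*v^4 + 36*u^2*v^2
expanded: Gamma^u_uu = (G E_u - 2F F_u + F E_v)/(2D), Gamma^u_uv = (G E_v - F G_u)/(2D), Gamma^u_vv = (2G F_v - G G_u - F G_v)/(2D), Gamma^v_uu = (2E F_u - E E_v - F E_u)/(2D), Gamma^v_uv = (E G_u - F E_v)/(2D), Gamma^v_vv = (E G_v - 2F F_v + F G_u)/(2D); substitute and cancel common factors


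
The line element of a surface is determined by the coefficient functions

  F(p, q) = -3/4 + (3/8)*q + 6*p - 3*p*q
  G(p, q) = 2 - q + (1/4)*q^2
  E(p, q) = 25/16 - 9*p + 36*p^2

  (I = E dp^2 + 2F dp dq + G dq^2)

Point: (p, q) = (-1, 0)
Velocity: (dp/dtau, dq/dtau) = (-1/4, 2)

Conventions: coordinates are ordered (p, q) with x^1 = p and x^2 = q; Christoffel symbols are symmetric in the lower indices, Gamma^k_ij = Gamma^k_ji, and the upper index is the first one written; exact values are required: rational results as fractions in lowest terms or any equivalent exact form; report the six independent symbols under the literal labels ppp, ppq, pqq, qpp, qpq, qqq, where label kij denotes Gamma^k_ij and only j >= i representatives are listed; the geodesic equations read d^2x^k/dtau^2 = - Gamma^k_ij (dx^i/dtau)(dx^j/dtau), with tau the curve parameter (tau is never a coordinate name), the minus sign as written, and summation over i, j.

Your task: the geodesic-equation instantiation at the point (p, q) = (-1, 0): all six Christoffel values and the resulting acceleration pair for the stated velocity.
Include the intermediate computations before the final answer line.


E = 745/16, F = -27/4, G = 2 at the point
E_p = -81, E_q = 0, F_p = 6, F_q = 27/8, G_p = 0, G_q = -1
EG - F^2 = 761/16;  g^inv = (16/761) * [[2, 27/4], [27/4, 745/16]]
first-kind symbols [ij,l] = (1/2)(d_i g_jl + d_j g_il - d_l g_ij): [pp,p] = E_p/2 = -81/2, [pp,q] = F_p - E_q/2 = 6, [pq,p] = E_q/2 = 0, [pq,q] = G_p/2 = 0, [qq,p] = F_q - G_p/2 = 27/8, [qq,q] = G_q/2 = -1/2
Gamma^p_ij = (G*[ij,p] - F*[ij,q])/(EG - F^2), Gamma^q_ij = (E*[ij,q] - F*[ij,p])/(EG - F^2)
Gamma_ppp = -648/761, Gamma_ppq = 0, Gamma_pqq = 54/761, Gamma_qpp = 96/761, Gamma_qpq = 0, Gamma_qqq = -8/761
d^2p/dtau^2 = -(Gamma_ppp*(-1/4)^2 + 2*Gamma_ppq*(-1/4)*(2) + Gamma_pqq*(2)^2) = -351/1522
d^2q/dtau^2 = -(Gamma_qpp*(-1/4)^2 + 2*Gamma_qpq*(-1/4)*(2) + Gamma_qqq*(2)^2) = 26/761

Answer: Gamma_ppp = -648/761, Gamma_ppq = 0, Gamma_pqq = 54/761, Gamma_qpp = 96/761, Gamma_qpq = 0, Gamma_qqq = -8/761; accelerations (d^2p/dtau^2, d^2q/dtau^2) = (-351/1522, 26/761)


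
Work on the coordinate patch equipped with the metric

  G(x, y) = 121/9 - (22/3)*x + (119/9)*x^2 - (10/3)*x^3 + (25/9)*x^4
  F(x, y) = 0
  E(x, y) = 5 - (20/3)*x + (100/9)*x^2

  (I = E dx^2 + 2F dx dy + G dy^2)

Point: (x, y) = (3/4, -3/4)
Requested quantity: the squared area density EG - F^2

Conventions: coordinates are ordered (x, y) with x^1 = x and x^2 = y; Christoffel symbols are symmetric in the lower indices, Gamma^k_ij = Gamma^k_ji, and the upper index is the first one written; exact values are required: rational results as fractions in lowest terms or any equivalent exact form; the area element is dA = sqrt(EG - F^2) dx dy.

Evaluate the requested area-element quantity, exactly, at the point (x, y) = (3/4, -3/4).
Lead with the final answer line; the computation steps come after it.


Answer: EG - F^2 = 855625/9216

E = 25/4, F = 0, G = 34225/2304; EG - F^2 = 855625/9216


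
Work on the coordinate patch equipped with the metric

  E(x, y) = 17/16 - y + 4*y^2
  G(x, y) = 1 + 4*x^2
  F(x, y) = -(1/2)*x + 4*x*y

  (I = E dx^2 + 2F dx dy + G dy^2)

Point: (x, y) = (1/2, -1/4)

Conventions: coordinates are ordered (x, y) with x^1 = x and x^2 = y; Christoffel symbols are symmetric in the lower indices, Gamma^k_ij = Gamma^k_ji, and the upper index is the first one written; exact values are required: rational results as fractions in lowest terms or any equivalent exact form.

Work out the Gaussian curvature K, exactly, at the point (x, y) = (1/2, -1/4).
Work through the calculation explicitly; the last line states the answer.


E = 25/16, F = -3/4, G = 2, EG - F^2 = 41/16 at the point
E_x = 0, E_y = -3, F_x = -3/2, F_y = 2, G_x = 4, G_y = 0
E_yy = 8, F_xy = 4, G_xx = 8
Evaluate Brioschi's two determinant matrices M1, M2 and divide by (EG - F^2)^2.
M1 = [[-E_yy/2 + F_xy - G_xx/2, E_x/2, F_x - E_y/2], [F_y - G_x/2, E, F], [G_y/2, F, G]] = [[-4, 0, 0], [0, 25/16, -3/4], [0, -3/4, 2]]; det M1 = -41/4
M2 = [[0, E_y/2, G_x/2], [E_y/2, E, F], [G_x/2, F, G]] = [[0, -3/2, 2], [-3/2, 25/16, -3/4], [2, -3/4, 2]]; det M2 = -25/4
det M1 - det M2 = -4; K = -4 / (41/16)^2 = -1024/1681

Answer: K = -1024/1681


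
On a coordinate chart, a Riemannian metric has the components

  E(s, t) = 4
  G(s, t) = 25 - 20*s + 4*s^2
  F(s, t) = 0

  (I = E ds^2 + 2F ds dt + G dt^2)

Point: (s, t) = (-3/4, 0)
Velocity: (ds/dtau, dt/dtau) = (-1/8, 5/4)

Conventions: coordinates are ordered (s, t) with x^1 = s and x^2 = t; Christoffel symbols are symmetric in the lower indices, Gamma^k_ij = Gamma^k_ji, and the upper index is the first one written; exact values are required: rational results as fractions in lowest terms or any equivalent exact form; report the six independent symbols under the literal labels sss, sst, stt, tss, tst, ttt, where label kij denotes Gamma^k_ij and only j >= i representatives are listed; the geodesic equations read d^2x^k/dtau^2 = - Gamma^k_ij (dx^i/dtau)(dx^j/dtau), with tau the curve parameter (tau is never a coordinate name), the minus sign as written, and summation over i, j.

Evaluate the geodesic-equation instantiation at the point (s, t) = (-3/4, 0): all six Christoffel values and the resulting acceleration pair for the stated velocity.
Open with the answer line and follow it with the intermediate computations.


Answer: Gamma_sss = 0, Gamma_sst = 0, Gamma_stt = 13/4, Gamma_tss = 0, Gamma_tst = -4/13, Gamma_ttt = 0; accelerations (d^2s/dtau^2, d^2t/dtau^2) = (-325/64, -5/52)

E = 4, F = 0, G = 169/4 at the point
E_s = 0, E_t = 0, F_s = 0, F_t = 0, G_s = -26, G_t = 0
EG - F^2 = 169;  g^inv = (1/169) * [[169/4, 0], [0, 4]]
first-kind symbols [ij,l] = (1/2)(d_i g_jl + d_j g_il - d_l g_ij): [ss,s] = E_s/2 = 0, [ss,t] = F_s - E_t/2 = 0, [st,s] = E_t/2 = 0, [st,t] = G_s/2 = -13, [tt,s] = F_t - G_s/2 = 13, [tt,t] = G_t/2 = 0
Gamma^s_ij = (G*[ij,s] - F*[ij,t])/(EG - F^2), Gamma^t_ij = (E*[ij,t] - F*[ij,s])/(EG - F^2)
Gamma_sss = 0, Gamma_sst = 0, Gamma_stt = 13/4, Gamma_tss = 0, Gamma_tst = -4/13, Gamma_ttt = 0
d^2s/dtau^2 = -(Gamma_sss*(-1/8)^2 + 2*Gamma_sst*(-1/8)*(5/4) + Gamma_stt*(5/4)^2) = -325/64
d^2t/dtau^2 = -(Gamma_tss*(-1/8)^2 + 2*Gamma_tst*(-1/8)*(5/4) + Gamma_ttt*(5/4)^2) = -5/52


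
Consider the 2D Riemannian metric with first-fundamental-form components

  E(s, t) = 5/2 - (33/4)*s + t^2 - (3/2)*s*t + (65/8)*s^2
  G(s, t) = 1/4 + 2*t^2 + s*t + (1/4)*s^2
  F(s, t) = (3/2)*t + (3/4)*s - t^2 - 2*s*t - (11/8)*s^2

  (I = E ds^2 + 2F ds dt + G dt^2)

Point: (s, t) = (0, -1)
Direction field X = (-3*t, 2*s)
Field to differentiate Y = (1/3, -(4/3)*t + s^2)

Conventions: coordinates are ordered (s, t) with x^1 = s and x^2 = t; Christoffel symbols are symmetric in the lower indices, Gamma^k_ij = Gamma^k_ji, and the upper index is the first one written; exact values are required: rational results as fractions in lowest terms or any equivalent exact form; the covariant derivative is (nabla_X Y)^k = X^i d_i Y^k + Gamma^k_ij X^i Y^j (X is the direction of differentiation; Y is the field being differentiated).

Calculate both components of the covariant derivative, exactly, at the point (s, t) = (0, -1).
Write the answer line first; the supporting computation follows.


Answer: (nabla_X Y)^s = -391/52, (nabla_X Y)^t = -197/26

E = 7/2, F = -5/2, G = 9/4 at the point
E_s = -27/4, E_t = -2, F_s = 11/4, F_t = 7/2, G_s = -1, G_t = -4
EG - F^2 = 13/8;  g^inv = (8/13) * [[9/4, 5/2], [5/2, 7/2]]
first-kind symbols [ij,l] = (1/2)(d_i g_jl + d_j g_il - d_l g_ij): [ss,s] = E_s/2 = -27/8, [ss,t] = F_s - E_t/2 = 15/4, [st,s] = E_t/2 = -1, [st,t] = G_s/2 = -1/2, [tt,s] = F_t - G_s/2 = 4, [tt,t] = G_t/2 = -2
Gamma^s_ij = (G*[ij,s] - F*[ij,t])/(EG - F^2), Gamma^t_ij = (E*[ij,t] - F*[ij,s])/(EG - F^2)
Gamma_sss = 57/52, Gamma_sst = -28/13, Gamma_stt = 32/13, Gamma_tss = 75/26, Gamma_tst = -34/13, Gamma_ttt = 24/13
X = (3, 0), Y = (1/3, 4/3) at the point


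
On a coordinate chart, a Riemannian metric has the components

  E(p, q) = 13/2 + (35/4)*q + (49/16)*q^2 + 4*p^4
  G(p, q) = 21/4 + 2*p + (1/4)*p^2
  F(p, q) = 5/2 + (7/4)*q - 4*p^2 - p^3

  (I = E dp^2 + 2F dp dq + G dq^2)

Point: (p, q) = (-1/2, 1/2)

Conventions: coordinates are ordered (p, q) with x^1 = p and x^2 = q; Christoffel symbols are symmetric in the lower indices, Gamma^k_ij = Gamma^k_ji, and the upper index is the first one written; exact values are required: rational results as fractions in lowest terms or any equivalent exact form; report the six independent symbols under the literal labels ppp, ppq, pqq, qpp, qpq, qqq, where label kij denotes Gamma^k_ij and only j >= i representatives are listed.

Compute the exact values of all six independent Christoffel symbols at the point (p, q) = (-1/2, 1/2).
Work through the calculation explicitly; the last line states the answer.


E = 761/64, F = 5/2, G = 69/16 at the point
E_p = -2, E_q = 189/16, F_p = 13/4, F_q = 7/4, G_p = 7/4, G_q = 0
EG - F^2 = 46109/1024;  g^inv = (1024/46109) * [[69/16, -5/2], [-5/2, 761/64]]
first-kind symbols [ij,l] = (1/2)(d_i g_jl + d_j g_il - d_l g_ij): [pp,p] = E_p/2 = -1, [pp,q] = F_p - E_q/2 = -85/32, [pq,p] = E_q/2 = 189/32, [pq,q] = G_p/2 = 7/8, [qq,p] = F_q - G_p/2 = 7/8, [qq,q] = G_q/2 = 0
Gamma^p_ij = (G*[ij,p] - F*[ij,q])/(EG - F^2), Gamma^q_ij = (E*[ij,q] - F*[ij,p])/(EG - F^2)

Answer: Gamma_ppp = 2384/46109, Gamma_ppq = 3406/6587, Gamma_pqq = 552/6587, Gamma_qpp = -59565/92218, Gamma_qpq = -638/6587, Gamma_qqq = -320/6587


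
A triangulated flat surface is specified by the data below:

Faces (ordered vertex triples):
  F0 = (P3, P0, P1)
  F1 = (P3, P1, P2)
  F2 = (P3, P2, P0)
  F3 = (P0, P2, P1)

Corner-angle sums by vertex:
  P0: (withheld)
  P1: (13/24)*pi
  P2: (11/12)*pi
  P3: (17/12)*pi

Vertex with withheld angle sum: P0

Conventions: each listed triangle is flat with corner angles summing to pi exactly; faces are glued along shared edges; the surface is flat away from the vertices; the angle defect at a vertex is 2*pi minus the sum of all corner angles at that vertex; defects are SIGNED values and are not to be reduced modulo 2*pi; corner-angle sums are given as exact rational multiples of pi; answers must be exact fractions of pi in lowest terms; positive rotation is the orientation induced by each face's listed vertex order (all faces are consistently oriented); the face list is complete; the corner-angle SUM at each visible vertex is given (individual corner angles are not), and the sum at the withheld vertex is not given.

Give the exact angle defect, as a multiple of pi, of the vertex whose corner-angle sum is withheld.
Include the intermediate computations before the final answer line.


V = 4, E = 6, F = 4; chi = V - E + F = 2
Gauss-Bonnet: total defect = 2*pi*chi = 4*pi; visible defects sum to (25/8)*pi

Answer: defect(P0) = (7/8)*pi


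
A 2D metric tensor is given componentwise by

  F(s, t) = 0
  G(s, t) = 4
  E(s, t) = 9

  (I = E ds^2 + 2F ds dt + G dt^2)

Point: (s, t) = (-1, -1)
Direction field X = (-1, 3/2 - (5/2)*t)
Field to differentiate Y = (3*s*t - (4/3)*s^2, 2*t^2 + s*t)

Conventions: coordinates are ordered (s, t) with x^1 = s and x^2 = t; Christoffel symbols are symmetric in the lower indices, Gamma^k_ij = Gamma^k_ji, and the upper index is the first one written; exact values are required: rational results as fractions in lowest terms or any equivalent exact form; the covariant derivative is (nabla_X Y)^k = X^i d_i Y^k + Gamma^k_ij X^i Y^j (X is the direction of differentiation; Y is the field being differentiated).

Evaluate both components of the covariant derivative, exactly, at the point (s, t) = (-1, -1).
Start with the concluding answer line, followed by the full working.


Answer: (nabla_X Y)^s = -35/3, (nabla_X Y)^t = -19

E = 9, F = 0, G = 4 at the point
E_s = 0, E_t = 0, F_s = 0, F_t = 0, G_s = 0, G_t = 0
EG - F^2 = 36;  g^inv = (1/36) * [[4, 0], [0, 9]]
first-kind symbols [ij,l] = (1/2)(d_i g_jl + d_j g_il - d_l g_ij): [ss,s] = E_s/2 = 0, [ss,t] = F_s - E_t/2 = 0, [st,s] = E_t/2 = 0, [st,t] = G_s/2 = 0, [tt,s] = F_t - G_s/2 = 0, [tt,t] = G_t/2 = 0
Gamma^s_ij = (G*[ij,s] - F*[ij,t])/(EG - F^2), Gamma^t_ij = (E*[ij,t] - F*[ij,s])/(EG - F^2)
Gamma_sss = 0, Gamma_sst = 0, Gamma_stt = 0, Gamma_tss = 0, Gamma_tst = 0, Gamma_ttt = 0
X = (-1, 4), Y = (5/3, 3) at the point


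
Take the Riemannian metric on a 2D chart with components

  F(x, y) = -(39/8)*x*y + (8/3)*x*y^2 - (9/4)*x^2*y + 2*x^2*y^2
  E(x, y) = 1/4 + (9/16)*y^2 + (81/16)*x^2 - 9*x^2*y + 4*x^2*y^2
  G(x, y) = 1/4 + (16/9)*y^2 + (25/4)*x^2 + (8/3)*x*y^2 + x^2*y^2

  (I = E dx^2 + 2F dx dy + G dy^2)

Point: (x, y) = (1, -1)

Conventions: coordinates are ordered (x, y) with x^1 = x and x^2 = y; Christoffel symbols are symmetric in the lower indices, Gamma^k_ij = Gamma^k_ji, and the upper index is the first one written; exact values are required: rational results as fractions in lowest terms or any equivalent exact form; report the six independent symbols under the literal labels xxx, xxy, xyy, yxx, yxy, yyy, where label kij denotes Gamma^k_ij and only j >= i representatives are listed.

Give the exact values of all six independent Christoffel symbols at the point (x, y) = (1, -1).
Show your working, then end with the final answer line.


E = 151/8, F = 283/24, G = 215/18 at the point
E_x = 289/8, E_y = -145/8, F_x = 385/24, F_y = -395/24, G_x = 103/6, G_y = -98/9
EG - F^2 = 49771/576;  g^inv = (576/49771) * [[215/18, -283/24], [-283/24, 151/8]]
first-kind symbols [ij,l] = (1/2)(d_i g_jl + d_j g_il - d_l g_ij): [xx,x] = E_x/2 = 289/16, [xx,y] = F_x - E_y/2 = 1205/48, [xy,x] = E_y/2 = -145/16, [xy,y] = G_x/2 = 103/12, [yy,x] = F_y - G_x/2 = -601/24, [yy,y] = G_y/2 = -49/9
Gamma^x_ij = (G*[ij,x] - F*[ij,y])/(EG - F^2), Gamma^y_ij = (E*[ij,y] - F*[ij,x])/(EG - F^2)

Answer: Gamma_xxx = -92475/99542, Gamma_xxy = -120648/49771, Gamma_xyy = -135308/49771, Gamma_yxx = 150252/49771, Gamma_yxy = 309741/99542, Gamma_yyy = 110891/49771


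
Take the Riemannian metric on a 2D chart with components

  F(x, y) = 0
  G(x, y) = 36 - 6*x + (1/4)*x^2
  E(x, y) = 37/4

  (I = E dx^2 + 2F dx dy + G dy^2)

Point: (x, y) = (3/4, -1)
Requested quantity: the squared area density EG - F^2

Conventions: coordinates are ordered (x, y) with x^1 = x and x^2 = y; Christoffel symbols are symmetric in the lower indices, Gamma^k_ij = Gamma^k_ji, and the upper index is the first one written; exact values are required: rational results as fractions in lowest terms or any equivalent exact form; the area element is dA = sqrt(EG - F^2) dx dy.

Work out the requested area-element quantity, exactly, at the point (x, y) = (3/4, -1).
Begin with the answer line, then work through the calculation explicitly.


Answer: EG - F^2 = 74925/256

E = 37/4, F = 0, G = 2025/64; EG - F^2 = 74925/256


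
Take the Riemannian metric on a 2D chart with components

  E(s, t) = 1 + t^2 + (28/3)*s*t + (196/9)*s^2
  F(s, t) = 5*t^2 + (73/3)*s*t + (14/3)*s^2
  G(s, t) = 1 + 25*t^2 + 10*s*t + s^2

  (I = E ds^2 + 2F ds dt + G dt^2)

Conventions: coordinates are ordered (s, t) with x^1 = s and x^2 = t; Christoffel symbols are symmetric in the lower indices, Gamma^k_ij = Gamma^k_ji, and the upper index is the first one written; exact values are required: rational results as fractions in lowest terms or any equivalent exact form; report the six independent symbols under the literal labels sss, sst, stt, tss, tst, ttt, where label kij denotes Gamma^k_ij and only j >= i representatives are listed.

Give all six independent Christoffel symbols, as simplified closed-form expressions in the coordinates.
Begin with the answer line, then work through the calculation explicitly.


Answer: Gamma_sss = (196*s + 42*t)/(205*s^2 + 174*s*t + 234*t^2 + 9), Gamma_sst = (42*s + 9*t)/(205*s^2 + 174*s*t + 234*t^2 + 9), Gamma_stt = (210*s + 45*t)/(205*s^2 + 174*s*t + 234*t^2 + 9), Gamma_tss = (42*s + 210*t)/(205*s^2 + 174*s*t + 234*t^2 + 9), Gamma_tst = (9*s + 45*t)/(205*s^2 + 174*s*t + 234*t^2 + 9), Gamma_ttt = (45*s + 225*t)/(205*s^2 + 174*s*t + 234*t^2 + 9)

E = 1 + t^2 + (28/3)*s*t + (196/9)*s^2; F = 5*t^2 + (73/3)*s*t + (14/3)*s^2; G = 1 + 25*t^2 + 10*s*t + s^2
Gamma^k_ij = (1/2) g^{kl} (d_i g_jl + d_j g_il - d_l g_ij), with g^inv = (1/(EG-F^2)) [[G, -F], [-F, E]]
first partials: E_s = (28/3)*t + (392/9)*s, E_t = 2*t + (28/3)*s, F_s = (73/3)*t + (28/3)*s, F_t = 10*t + (73/3)*s, G_s = 10*t + 2*s, G_t = 50*t + 10*s
D = EG - F^2 = 1 + 26*t^2 + (58/3)*s*t + (205/9)*s^2
expanded: Gamma^s_ss = (G E_s - 2F F_s + F E_t)/(2D), Gamma^s_st = (G E_t - F G_s)/(2D), Gamma^s_tt = (2G F_t - G G_s - F G_t)/(2D), Gamma^t_ss = (2E F_s - E E_t - F E_s)/(2D), Gamma^t_st = (E G_s - F E_t)/(2D), Gamma^t_tt = (E G_t - 2F F_t + F G_s)/(2D); substitute and cancel common factors


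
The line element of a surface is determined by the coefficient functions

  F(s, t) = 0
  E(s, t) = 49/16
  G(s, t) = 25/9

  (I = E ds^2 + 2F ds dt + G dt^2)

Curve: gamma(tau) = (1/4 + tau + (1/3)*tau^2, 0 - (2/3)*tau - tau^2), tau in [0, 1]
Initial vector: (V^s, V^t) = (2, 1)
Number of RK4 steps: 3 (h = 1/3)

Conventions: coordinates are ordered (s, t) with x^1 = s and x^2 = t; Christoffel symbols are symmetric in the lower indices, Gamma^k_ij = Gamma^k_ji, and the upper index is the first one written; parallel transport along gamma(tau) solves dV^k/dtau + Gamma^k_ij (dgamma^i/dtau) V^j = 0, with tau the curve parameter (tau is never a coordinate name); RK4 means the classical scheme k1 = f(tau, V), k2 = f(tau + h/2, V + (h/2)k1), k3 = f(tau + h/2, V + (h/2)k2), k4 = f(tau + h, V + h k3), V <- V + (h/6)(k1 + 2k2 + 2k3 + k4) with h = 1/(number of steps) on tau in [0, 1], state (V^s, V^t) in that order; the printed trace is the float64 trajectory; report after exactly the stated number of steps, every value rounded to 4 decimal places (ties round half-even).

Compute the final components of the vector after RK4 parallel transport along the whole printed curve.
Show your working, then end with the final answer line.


gamma'(tau) = (1 + (2/3)*tau, -2/3 - 2*tau); f(tau, V)^k = -Gamma^k_ij(gamma(tau)) gamma'^i(tau) V^j; h = 1/3; intermediate values shown to 6 dp
curve data and Christoffel symbols at the stage parameters:
  tau = 0.000000: gamma = (0.250000, 0.000000), gamma' = (1.000000, -0.666667); Gamma_sss = 0.000000, Gamma_sst = 0.000000, Gamma_stt = 0.000000, Gamma_tss = 0.000000, Gamma_tst = 0.000000, Gamma_ttt = 0.000000
  tau = 0.166667: gamma = (0.425926, -0.138889), gamma' = (1.111111, -1.000000); Gamma_sss = 0.000000, Gamma_sst = 0.000000, Gamma_stt = 0.000000, Gamma_tss = 0.000000, Gamma_tst = 0.000000, Gamma_ttt = 0.000000
  tau = 0.333333: gamma = (0.620370, -0.333333), gamma' = (1.222222, -1.333333); Gamma_sss = 0.000000, Gamma_sst = 0.000000, Gamma_stt = 0.000000, Gamma_tss = 0.000000, Gamma_tst = 0.000000, Gamma_ttt = 0.000000
  tau = 0.500000: gamma = (0.833333, -0.583333), gamma' = (1.333333, -1.666667); Gamma_sss = 0.000000, Gamma_sst = 0.000000, Gamma_stt = 0.000000, Gamma_tss = 0.000000, Gamma_tst = 0.000000, Gamma_ttt = 0.000000
  tau = 0.666667: gamma = (1.064815, -0.888889), gamma' = (1.444444, -2.000000); Gamma_sss = 0.000000, Gamma_sst = 0.000000, Gamma_stt = 0.000000, Gamma_tss = 0.000000, Gamma_tst = 0.000000, Gamma_ttt = 0.000000
  tau = 0.833333: gamma = (1.314815, -1.250000), gamma' = (1.555556, -2.333333); Gamma_sss = 0.000000, Gamma_sst = 0.000000, Gamma_stt = 0.000000, Gamma_tss = 0.000000, Gamma_tst = 0.000000, Gamma_ttt = 0.000000
  tau = 1.000000: gamma = (1.583333, -1.666667), gamma' = (1.666667, -2.666667); Gamma_sss = 0.000000, Gamma_sst = 0.000000, Gamma_stt = 0.000000, Gamma_tss = 0.000000, Gamma_tst = 0.000000, Gamma_ttt = 0.000000
step 0: V^s = 2.0000, V^t = 1.0000
step 1: k1 = (0.000000, 0.000000), k2 = (0.000000, 0.000000), k3 = (0.000000, 0.000000), k4 = (0.000000, 0.000000); V <- V + (h/6)(k1 + 2k2 + 2k3 + k4): V^s = 2.0000, V^t = 1.0000
step 2: k1 = (0.000000, 0.000000), k2 = (0.000000, 0.000000), k3 = (0.000000, 0.000000), k4 = (0.000000, 0.000000); V <- V + (h/6)(k1 + 2k2 + 2k3 + k4): V^s = 2.0000, V^t = 1.0000
step 3: k1 = (0.000000, 0.000000), k2 = (0.000000, 0.000000), k3 = (0.000000, 0.000000), k4 = (0.000000, 0.000000); V <- V + (h/6)(k1 + 2k2 + 2k3 + k4): V^s = 2.0000, V^t = 1.0000

Answer: V^s = 2.0000, V^t = 1.0000


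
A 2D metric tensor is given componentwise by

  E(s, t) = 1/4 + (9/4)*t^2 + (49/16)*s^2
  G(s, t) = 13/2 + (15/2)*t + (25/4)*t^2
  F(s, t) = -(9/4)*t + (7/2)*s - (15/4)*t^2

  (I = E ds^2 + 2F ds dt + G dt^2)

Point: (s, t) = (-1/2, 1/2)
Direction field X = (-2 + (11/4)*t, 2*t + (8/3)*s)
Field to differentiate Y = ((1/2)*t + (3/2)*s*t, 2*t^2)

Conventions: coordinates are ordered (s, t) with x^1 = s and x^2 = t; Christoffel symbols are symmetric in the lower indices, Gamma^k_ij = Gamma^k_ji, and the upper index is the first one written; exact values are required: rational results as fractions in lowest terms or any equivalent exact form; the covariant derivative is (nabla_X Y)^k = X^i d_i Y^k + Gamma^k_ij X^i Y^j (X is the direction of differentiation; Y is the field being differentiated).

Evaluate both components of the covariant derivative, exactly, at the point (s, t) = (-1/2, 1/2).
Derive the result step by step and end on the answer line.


E = 101/64, F = -61/16, G = 189/16 at the point
E_s = -49/16, E_t = 9/4, F_s = 7/2, F_t = -6, G_s = 0, G_t = 55/4
EG - F^2 = 4205/1024;  g^inv = (1024/4205) * [[189/16, 61/16], [61/16, 101/64]]
first-kind symbols [ij,l] = (1/2)(d_i g_jl + d_j g_il - d_l g_ij): [ss,s] = E_s/2 = -49/32, [ss,t] = F_s - E_t/2 = 19/8, [st,s] = E_t/2 = 9/8, [st,t] = G_s/2 = 0, [tt,s] = F_t - G_s/2 = -6, [tt,t] = G_t/2 = 55/8
Gamma^s_ij = (G*[ij,s] - F*[ij,t])/(EG - F^2), Gamma^t_ij = (E*[ij,t] - F*[ij,s])/(EG - F^2)
Gamma_sss = -1850/841, Gamma_sst = 13608/4205, Gamma_stt = -45736/4205, Gamma_tss = -428/841, Gamma_tst = 4392/4205, Gamma_ttt = -12314/4205
X = (-5/8, -1/3), Y = (-1/8, 1/2) at the point

Answer: (nabla_X Y)^s = 9563/25230, (nabla_X Y)^t = -33723/67280


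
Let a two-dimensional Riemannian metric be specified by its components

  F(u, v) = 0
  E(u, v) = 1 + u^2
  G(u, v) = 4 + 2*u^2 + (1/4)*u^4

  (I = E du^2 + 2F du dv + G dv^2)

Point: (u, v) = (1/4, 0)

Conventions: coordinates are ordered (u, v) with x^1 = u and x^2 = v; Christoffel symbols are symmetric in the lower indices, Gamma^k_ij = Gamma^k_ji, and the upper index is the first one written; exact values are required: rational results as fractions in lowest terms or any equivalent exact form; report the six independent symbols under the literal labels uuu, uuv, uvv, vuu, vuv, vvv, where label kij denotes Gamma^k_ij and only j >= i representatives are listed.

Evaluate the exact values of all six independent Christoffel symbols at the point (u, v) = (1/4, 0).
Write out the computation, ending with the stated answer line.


E = 17/16, F = 0, G = 4225/1024 at the point
E_u = 1/2, E_v = 0, F_u = 0, F_v = 0, G_u = 65/64, G_v = 0
EG - F^2 = 71825/16384;  g^inv = (16384/71825) * [[4225/1024, 0], [0, 17/16]]
first-kind symbols [ij,l] = (1/2)(d_i g_jl + d_j g_il - d_l g_ij): [uu,u] = E_u/2 = 1/4, [uu,v] = F_u - E_v/2 = 0, [uv,u] = E_v/2 = 0, [uv,v] = G_u/2 = 65/128, [vv,u] = F_v - G_u/2 = -65/128, [vv,v] = G_v/2 = 0
Gamma^u_ij = (G*[ij,u] - F*[ij,v])/(EG - F^2), Gamma^v_ij = (E*[ij,v] - F*[ij,u])/(EG - F^2)

Answer: Gamma_uuu = 4/17, Gamma_uuv = 0, Gamma_uvv = -65/136, Gamma_vuu = 0, Gamma_vuv = 8/65, Gamma_vvv = 0


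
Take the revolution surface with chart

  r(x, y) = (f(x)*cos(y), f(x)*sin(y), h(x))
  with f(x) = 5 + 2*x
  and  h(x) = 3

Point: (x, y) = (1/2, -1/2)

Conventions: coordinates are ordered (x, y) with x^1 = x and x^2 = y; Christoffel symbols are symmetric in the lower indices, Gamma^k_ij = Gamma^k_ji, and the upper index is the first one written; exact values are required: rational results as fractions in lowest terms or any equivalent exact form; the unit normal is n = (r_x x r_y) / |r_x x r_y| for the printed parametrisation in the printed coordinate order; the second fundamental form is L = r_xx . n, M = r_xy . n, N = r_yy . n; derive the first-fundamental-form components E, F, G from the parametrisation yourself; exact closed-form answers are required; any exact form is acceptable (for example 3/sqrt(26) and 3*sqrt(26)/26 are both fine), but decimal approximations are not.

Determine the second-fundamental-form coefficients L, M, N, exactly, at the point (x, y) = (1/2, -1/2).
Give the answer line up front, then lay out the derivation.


Answer: L = 0, M = 0, N = 0

f = 6, f' = 2, f'' = 0, h' = 0, h'' = 0
E = 4, F = 0, G = 36; answer radicand W^2 = 4
unnormalised second-form numerators: l = 0, m = 0, n = 0; L = l/sqrt(4), and similarly M = m/sqrt(W^2), N = n/sqrt(W^2)


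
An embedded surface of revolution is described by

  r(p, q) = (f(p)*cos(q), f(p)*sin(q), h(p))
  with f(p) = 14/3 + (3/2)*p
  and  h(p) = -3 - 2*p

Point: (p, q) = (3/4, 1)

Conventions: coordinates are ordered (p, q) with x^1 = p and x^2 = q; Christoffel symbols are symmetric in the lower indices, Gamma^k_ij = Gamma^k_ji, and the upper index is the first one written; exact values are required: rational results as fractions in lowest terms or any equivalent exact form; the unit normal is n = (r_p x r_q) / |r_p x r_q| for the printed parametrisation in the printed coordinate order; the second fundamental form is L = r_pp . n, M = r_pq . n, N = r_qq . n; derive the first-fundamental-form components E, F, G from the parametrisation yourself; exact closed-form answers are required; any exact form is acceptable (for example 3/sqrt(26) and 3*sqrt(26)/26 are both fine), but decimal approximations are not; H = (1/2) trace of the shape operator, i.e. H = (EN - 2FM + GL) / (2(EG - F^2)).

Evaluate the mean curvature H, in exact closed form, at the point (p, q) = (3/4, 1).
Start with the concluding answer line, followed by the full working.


Answer: H = -48/695

f = 139/24, f' = 3/2, f'' = 0, h' = -2, h'' = 0
E = 25/4, F = 0, G = 19321/576; answer radicand W^2 = 25/4
unnormalised second-form numerators: l = 0, m = 0, n = -139/12; L = l/sqrt(25/4), and similarly M = m/sqrt(W^2), N = n/sqrt(W^2)
H = (E*n - 2*F*m + G*l) / (2*(EG - F^2)*sqrt(W^2)); E*n - 2*F*m + G*l = -3475/48, EG - F^2 = 483025/2304, so H = (-24/139)/sqrt(25/4)


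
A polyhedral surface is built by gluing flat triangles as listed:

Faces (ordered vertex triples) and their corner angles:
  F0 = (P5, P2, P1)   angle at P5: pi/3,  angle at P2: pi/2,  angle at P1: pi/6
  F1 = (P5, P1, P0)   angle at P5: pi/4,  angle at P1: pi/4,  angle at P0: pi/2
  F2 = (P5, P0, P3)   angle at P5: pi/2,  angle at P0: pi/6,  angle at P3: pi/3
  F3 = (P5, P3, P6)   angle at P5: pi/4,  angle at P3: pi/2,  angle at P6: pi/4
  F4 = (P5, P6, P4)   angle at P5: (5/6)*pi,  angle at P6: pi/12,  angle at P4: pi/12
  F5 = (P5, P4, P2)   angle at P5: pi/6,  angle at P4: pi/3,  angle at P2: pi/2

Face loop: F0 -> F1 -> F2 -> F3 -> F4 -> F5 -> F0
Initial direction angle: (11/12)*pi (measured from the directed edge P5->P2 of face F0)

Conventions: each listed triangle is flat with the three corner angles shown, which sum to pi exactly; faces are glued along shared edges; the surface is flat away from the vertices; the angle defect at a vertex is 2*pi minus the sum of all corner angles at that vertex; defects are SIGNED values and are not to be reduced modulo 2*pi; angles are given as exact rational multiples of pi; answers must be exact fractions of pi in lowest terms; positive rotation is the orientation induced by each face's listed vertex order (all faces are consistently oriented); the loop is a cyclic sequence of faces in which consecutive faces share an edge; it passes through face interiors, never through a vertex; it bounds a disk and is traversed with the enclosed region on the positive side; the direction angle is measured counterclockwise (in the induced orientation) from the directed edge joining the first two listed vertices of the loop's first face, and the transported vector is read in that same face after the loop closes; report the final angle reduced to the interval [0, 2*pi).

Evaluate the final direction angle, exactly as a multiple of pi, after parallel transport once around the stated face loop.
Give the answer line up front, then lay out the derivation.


Answer: final direction angle = (7/12)*pi

enclosed vertex P5: corner angles sum to (7/3)*pi, defect = 2*pi - (7/3)*pi = -pi/3
holonomy = initial angle + sum of enclosed defects (mod 2*pi), positive in the induced orientation
final angle = (11/12)*pi - pi/3 = (7/12)*pi (mod 2*pi)


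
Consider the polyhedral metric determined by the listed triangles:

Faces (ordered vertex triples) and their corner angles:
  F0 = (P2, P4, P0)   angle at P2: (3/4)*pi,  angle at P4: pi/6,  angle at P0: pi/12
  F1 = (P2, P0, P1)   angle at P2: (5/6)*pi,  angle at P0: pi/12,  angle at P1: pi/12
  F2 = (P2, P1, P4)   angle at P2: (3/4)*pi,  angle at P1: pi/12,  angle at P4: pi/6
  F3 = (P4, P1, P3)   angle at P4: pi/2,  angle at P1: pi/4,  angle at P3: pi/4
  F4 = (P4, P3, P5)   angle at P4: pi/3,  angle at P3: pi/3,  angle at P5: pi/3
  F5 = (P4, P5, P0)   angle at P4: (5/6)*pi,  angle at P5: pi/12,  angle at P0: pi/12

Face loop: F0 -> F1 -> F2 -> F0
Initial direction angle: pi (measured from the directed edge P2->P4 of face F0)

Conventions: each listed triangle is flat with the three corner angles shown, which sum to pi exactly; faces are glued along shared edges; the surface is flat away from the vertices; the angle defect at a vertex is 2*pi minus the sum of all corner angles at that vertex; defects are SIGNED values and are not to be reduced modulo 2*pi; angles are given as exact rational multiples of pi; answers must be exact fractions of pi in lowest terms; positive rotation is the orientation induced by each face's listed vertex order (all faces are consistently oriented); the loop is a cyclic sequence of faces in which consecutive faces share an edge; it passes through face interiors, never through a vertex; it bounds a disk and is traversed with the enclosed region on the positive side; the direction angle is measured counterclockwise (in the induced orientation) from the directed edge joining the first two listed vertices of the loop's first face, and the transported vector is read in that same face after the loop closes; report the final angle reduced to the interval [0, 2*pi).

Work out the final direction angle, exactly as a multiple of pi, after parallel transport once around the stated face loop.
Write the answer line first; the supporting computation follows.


Answer: final direction angle = (2/3)*pi

enclosed vertex P2: corner angles sum to (7/3)*pi, defect = 2*pi - (7/3)*pi = -pi/3
the final direction is the initial angle plus the enclosed defects, taken mod 2*pi in the induced orientation
final angle = pi - pi/3 = (2/3)*pi (mod 2*pi)
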